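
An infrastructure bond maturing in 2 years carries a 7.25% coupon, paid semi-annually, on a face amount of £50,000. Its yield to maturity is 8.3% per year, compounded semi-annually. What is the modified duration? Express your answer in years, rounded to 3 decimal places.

Periodic yield y = 0.0415. First find Macaulay duration:
  t   CF        PV=CF/(1+0.0415)^t    t·PV
  1     1,812.50     1,740.2784     1,740.2784
  2     1,812.50     1,670.9347     3,341.8693
  3     1,812.50     1,604.3540     4,813.0619
  4    51,812.50    44,034.9442   176,139.7770
  Σ                 49,050.5113   186,034.9866
P = 49,050.5113; Macaulay duration = 186,034.9866 / 49,050.5113 = 3.79272 half-year periods = 1.89636 years.
Modified duration = D_Mac / (1 + y) = 1.89636 / 1.0415 = 1.82080 years.

1.821 years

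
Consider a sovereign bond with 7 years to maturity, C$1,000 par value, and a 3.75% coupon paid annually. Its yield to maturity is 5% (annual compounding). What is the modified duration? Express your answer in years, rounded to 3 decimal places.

Periodic yield y = 0.05. First find Macaulay duration:
  t   CF        PV=CF/(1+0.05)^t    t·PV
  1        37.50        35.7143        35.7143
  2        37.50        34.0136        68.0272
  3        37.50        32.3939        97.1817
  4        37.50        30.8513       123.4054
  5        37.50        29.3822       146.9112
  6        37.50        27.9831       167.8985
  7     1,037.50       737.3319     5,161.3232
  Σ                    927.6703     5,800.4614
P = 927.6703; Macaulay duration = 5,800.4614 / 927.6703 = 6.25272 years.
Modified duration = D_Mac / (1 + y) = 6.25272 / 1.05 = 5.95497 years.

5.955 years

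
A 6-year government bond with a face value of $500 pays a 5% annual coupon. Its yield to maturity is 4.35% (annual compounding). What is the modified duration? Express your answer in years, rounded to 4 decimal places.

5.1195 years

Periodic yield y = 0.0435. First find Macaulay duration:
  t   CF        PV=CF/(1+0.0435)^t    t·PV
  1        25.00        23.9578        23.9578
  2        25.00        22.9591        45.9182
  3        25.00        22.0020        66.0061
  4        25.00        21.0848        84.3393
  5        25.00        20.2059       101.0294
  6       525.00       406.6348     2,439.8090
  Σ                    516.8445     2,761.0599
P = 516.8445; Macaulay duration = 2,761.0599 / 516.8445 = 5.34215 years.
Modified duration = D_Mac / (1 + y) = 5.34215 / 1.0435 = 5.11945 years.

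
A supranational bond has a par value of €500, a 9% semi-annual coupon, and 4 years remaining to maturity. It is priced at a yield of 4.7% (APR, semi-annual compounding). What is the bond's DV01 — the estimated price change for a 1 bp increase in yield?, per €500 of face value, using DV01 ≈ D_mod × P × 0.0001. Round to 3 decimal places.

Periodic yield y = 0.0235.
  t   CF        PV=CF/(1+0.0235)^t    t·PV
  1        22.50        21.9834        21.9834
  2        22.50        21.4786        42.9573
  3        22.50        20.9855        62.9565
  4        22.50        20.5036        82.0146
  5        22.50        20.0329       100.1644
  6        22.50        19.5729       117.4375
  7        22.50        19.1235       133.8646
  8       522.50       433.8939     3,471.1510
  Σ                    577.5743     4,032.5291
P = 577.5743; D_Mac = 6.98184 half-year periods = 3.49092 yrs; D_mod = 3.41076 yrs.
DV01 ≈ 3.41076 × 577.5743 × 0.0001 = 0.196997.

€0.197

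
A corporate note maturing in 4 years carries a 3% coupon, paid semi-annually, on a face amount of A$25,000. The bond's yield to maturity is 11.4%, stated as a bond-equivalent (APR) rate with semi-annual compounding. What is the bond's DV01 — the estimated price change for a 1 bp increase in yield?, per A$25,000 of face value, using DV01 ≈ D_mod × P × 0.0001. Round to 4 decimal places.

A$6.5412

Periodic yield y = 0.057.
  t   CF        PV=CF/(1+0.057)^t    t·PV
  1       375.00       354.7777       354.7777
  2       375.00       335.6459       671.2917
  3       375.00       317.5458       952.6373
  4       375.00       300.4217     1,201.6869
  5       375.00       284.2211     1,421.1055
  6       375.00       268.8941     1,613.3649
  7       375.00       254.3937     1,780.7559
  8    25,375.00    16,285.6896   130,285.5166
  Σ                 18,401.5895   138,281.1365
P = 18,401.5895; D_Mac = 7.51463 half-year periods = 3.75731 yrs; D_mod = 3.55470 yrs.
DV01 ≈ 3.55470 × 18,401.5895 × 0.0001 = 6.541208.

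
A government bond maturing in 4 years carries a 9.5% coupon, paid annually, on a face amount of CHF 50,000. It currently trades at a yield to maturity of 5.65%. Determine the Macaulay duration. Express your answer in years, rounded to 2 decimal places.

3.54 years

Periodic yield y = 0.0565. Discount each cash flow and weight by its year:
  t   CF        PV=CF/(1+0.0565)^t    t·PV
  1     4,750.00     4,495.9773     4,495.9773
  2     4,750.00     4,255.5393     8,511.0786
  3     4,750.00     4,027.9596    12,083.8788
  4    54,750.00    43,944.6609   175,778.6438
  Σ                 56,724.1371   200,869.5784
Price P = Σ PV = 56,724.1371.
Macaulay duration = Σ(t·PV) / P = 200,869.5784 / 56,724.1371 = 3.54117 years.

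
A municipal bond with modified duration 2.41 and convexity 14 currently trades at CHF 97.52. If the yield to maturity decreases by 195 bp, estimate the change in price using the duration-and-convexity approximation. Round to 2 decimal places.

Duration effect: -D_mod·Δy = -2.41 × (-0.0195) = +0.046995
Convexity effect: ½·C·(Δy)² = 0.5 × 14 × (-0.0195)² = +0.00266175
ΔP/P ≈ +0.046995 + 0.00266175 = +0.04965675
ΔP ≈ 97.52 × (+0.04965675) = +4.84252626.

+CHF 4.84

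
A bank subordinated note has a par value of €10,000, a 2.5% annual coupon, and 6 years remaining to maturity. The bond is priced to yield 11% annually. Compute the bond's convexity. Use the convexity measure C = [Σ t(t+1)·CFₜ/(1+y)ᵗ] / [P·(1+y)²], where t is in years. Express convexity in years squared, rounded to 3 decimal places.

30.641

With y = 0.11:
  t   CF        PV=CF/(1+0.11)^t    t·PV        t(t+1)·PV
  1       250.00       225.2252       225.2252         450.4505
  2       250.00       202.9056       405.8112       1,217.4336
  3       250.00       182.7978       548.3935       2,193.5741
  4       250.00       164.6827       658.7310       3,293.6549
  5       250.00       148.3628       741.8142       4,450.8850
  6    10,250.00     5,480.0686    32,880.4114     230,162.8799
  Σ                  6,404.0428    35,460.3865     241,768.8780
P = 6,404.0428.
Convexity = Σ t(t+1)·PV / [P·(1+y)²] = 241,768.8780 / (6,404.0428 × 1.232100) = 30.64081.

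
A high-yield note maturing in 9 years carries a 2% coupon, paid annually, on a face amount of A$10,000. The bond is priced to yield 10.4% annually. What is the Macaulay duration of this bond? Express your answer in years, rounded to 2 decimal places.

7.99 years

Periodic yield y = 0.104. Discount each cash flow and weight by its year:
  t   CF        PV=CF/(1+0.104)^t    t·PV
  1       200.00       181.1594       181.1594
  2       200.00       164.0937       328.1874
  3       200.00       148.6356       445.9067
  4       200.00       134.6337       538.5347
  5       200.00       121.9508       609.7540
  6       200.00       110.4627       662.7760
  7       200.00       100.0568       700.3974
  8       200.00        90.6311       725.0491
  9    10,200.00     4,186.7643    37,680.8786
  Σ                  5,238.3880    41,872.6433
Price P = Σ PV = 5,238.3880.
Macaulay duration = Σ(t·PV) / P = 41,872.6433 / 5,238.3880 = 7.99342 years.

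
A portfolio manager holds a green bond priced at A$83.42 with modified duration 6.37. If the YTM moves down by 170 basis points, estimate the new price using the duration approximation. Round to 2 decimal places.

A$92.45

Duration approximation: ΔP/P ≈ -D_mod · Δy = -6.37 × (-0.017) = +0.108290.
New price ≈ 83.42 × (1 + 0.108290) = 92.4535518.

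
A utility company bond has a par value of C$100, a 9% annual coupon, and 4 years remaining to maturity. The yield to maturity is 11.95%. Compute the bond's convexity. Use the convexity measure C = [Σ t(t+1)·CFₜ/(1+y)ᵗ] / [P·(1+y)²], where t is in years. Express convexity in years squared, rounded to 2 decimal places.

With y = 0.1195:
  t   CF        PV=CF/(1+0.1195)^t    t·PV        t(t+1)·PV
  1         9.00         8.0393         8.0393          16.0786
  2         9.00         7.1812        14.3623          43.0869
  3         9.00         6.4146        19.2438          76.9753
  4       109.00        69.3953       277.5812       1,387.9062
  Σ                     91.0304       319.2267       1,524.0470
P = 91.0304.
Convexity = Σ t(t+1)·PV / [P·(1+y)²] = 1,524.0470 / (91.0304 × 1.253280) = 13.35869.

13.36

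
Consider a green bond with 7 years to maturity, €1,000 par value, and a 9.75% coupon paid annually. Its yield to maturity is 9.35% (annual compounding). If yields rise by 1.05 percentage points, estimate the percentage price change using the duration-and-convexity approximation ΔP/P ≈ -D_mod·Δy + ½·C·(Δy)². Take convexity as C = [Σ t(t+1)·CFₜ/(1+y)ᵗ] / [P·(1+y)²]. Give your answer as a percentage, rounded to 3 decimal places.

-5.008%

With y = 0.0935:
  t   CF        PV=CF/(1+0.0935)^t    t·PV        t(t+1)·PV
  1        97.50        89.1632        89.1632         178.3265
  2        97.50        81.5393       163.0786         489.2359
  3        97.50        74.5673       223.7018         894.8073
  4        97.50        68.1914       272.7655       1,363.8276
  5        97.50        62.3607       311.8033       1,870.8197
  6        97.50        57.0285       342.1710       2,395.1967
  7     1,097.50       587.0472     4,109.3304      32,874.6429
  Σ                  1,019.8975     5,512.0138      40,066.8565
P = 1,019.8975; D_Mac = 5.40448 yrs; D_mod = 4.94237 yrs; C = 32.85422.
Duration effect: -4.94237 × (+0.0105) = -0.051895
Convexity effect: 0.5 × 32.85422 × (0.0105)² = +0.0018111
ΔP/P ≈ -0.051895 + 0.0018111 = -0.050084 = -5.0084%.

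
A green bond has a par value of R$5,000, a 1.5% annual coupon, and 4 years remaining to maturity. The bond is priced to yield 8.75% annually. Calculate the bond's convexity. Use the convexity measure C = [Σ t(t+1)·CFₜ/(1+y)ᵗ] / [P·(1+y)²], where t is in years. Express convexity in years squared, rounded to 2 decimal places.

With y = 0.0875:
  t   CF        PV=CF/(1+0.0875)^t    t·PV        t(t+1)·PV
  1        75.00        68.9655        68.9655         137.9310
  2        75.00        63.4166       126.8331         380.4994
  3        75.00        58.3141       174.9423         699.7690
  4     5,075.00     3,628.4320    14,513.7279      72,568.6393
  Σ                  3,819.1281    14,884.4688      73,786.8387
P = 3,819.1281.
Convexity = Σ t(t+1)·PV / [P·(1+y)²] = 73,786.8387 / (3,819.1281 × 1.182656) = 16.33639.

16.34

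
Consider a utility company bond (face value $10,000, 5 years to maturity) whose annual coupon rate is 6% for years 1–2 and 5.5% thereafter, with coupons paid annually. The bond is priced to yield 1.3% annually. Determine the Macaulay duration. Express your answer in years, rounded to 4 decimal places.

4.5293 years

Periodic yield y = 0.013. Discount each cash flow and weight by its year:
  t   CF        PV=CF/(1+0.013)^t    t·PV
  1       600.00       592.3001       592.3001
  2       600.00       584.6990     1,169.3980
  3       550.00       529.0958     1,587.2875
  4       550.00       522.3059     2,089.2235
  5    10,550.00     9,890.2036    49,451.0181
  Σ                 12,118.6044    54,889.2272
Price P = Σ PV = 12,118.6044.
Macaulay duration = Σ(t·PV) / P = 54,889.2272 / 12,118.6044 = 4.52934 years.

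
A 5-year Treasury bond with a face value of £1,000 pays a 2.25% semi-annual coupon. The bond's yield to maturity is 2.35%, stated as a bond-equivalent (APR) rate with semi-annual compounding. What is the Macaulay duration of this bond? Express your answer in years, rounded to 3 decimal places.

4.756 years

Periodic yield y = 0.01175. Discount each cash flow and weight by its period:
  t   CF        PV=CF/(1+0.01175)^t    t·PV
  1        11.25        11.1193        11.1193
  2        11.25        10.9902        21.9804
  3        11.25        10.8626        32.5877
  4        11.25        10.7364        42.9457
  5        11.25        10.6117        53.0587
  6        11.25        10.4885        62.9310
  7        11.25        10.3667        72.5668
  8        11.25        10.2463        81.9704
  9        11.25        10.1273        91.1457
  10    1,011.25       899.7594     8,997.5942
  Σ                    995.3085     9,467.9000
Price P = Σ PV = 995.3085.
Macaulay duration = Σ(t·PV) / P = 9,467.9000 / 995.3085 = 9.51253 half-year periods.
In years: 9.51253 / 2 = 4.75626 years.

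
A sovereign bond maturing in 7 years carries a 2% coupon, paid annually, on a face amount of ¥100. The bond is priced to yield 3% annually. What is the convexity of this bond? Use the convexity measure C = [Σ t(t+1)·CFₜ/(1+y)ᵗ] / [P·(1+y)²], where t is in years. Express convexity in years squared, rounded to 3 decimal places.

With y = 0.03:
  t   CF        PV=CF/(1+0.03)^t    t·PV        t(t+1)·PV
  1         2.00         1.9417         1.9417           3.8835
  2         2.00         1.8852         3.7704          11.3112
  3         2.00         1.8303         5.4908          21.9634
  4         2.00         1.7770         7.1079          35.5395
  5         2.00         1.7252         8.6261          51.7565
  6         2.00         1.6750        10.0498          70.3487
  7       102.00        82.9353       580.5473       4,644.3787
  Σ                     93.7697       617.5341       4,839.1814
P = 93.7697.
Convexity = Σ t(t+1)·PV / [P·(1+y)²] = 4,839.1814 / (93.7697 × 1.060900) = 48.64462.

48.645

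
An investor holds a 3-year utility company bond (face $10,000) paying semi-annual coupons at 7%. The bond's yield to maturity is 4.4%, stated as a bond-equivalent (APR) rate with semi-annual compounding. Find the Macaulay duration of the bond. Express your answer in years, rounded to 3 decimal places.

Periodic yield y = 0.022. Discount each cash flow and weight by its period:
  t   CF        PV=CF/(1+0.022)^t    t·PV
  1       350.00       342.4658       342.4658
  2       350.00       335.0937       670.1874
  3       350.00       327.8803       983.6410
  4       350.00       320.8222     1,283.2889
  5       350.00       313.9161     1,569.5804
  6    10,350.00     9,083.1184    54,498.7104
  Σ                 10,723.2965    59,347.8738
Price P = Σ PV = 10,723.2965.
Macaulay duration = Σ(t·PV) / P = 59,347.8738 / 10,723.2965 = 5.53448 half-year periods.
In years: 5.53448 / 2 = 2.76724 years.

2.767 years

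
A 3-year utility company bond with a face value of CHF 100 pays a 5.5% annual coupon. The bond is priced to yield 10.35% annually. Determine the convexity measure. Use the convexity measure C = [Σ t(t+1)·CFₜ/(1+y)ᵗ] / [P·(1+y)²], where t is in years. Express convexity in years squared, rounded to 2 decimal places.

9.14

With y = 0.1035:
  t   CF        PV=CF/(1+0.1035)^t    t·PV        t(t+1)·PV
  1         5.50         4.9841         4.9841           9.9683
  2         5.50         4.5167         9.0333          27.1000
  3       105.50        78.5119       235.5357         942.1427
  Σ                     88.0127       249.5532         979.2110
P = 88.0127.
Convexity = Σ t(t+1)·PV / [P·(1+y)²] = 979.2110 / (88.0127 × 1.217712) = 9.13663.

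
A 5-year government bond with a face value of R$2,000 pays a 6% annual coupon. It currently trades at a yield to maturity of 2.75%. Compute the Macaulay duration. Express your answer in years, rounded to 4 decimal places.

Periodic yield y = 0.0275. Discount each cash flow and weight by its year:
  t   CF        PV=CF/(1+0.0275)^t    t·PV
  1       120.00       116.7883       116.7883
  2       120.00       113.6626       227.3252
  3       120.00       110.6205       331.8616
  4       120.00       107.6599       430.6396
  5     2,120.00     1,851.0865     9,255.4324
  Σ                  2,299.8178    10,362.0471
Price P = Σ PV = 2,299.8178.
Macaulay duration = Σ(t·PV) / P = 10,362.0471 / 2,299.8178 = 4.50559 years.

4.5056 years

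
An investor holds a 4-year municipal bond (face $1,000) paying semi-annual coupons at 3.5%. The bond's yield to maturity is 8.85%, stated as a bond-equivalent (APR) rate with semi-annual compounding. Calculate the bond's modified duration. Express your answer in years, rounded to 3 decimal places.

3.579 years

Periodic yield y = 0.04425. First find Macaulay duration:
  t   CF        PV=CF/(1+0.04425)^t    t·PV
  1        17.50        16.7584        16.7584
  2        17.50        16.0483        32.0966
  3        17.50        15.3683        46.1048
  4        17.50        14.7170        58.8681
  5        17.50        14.0934        70.4670
  6        17.50        13.4962        80.9771
  7        17.50        12.9243        90.4700
  8     1,017.50       719.6122     5,756.8980
  Σ                    823.0181     6,152.6400
P = 823.0181; Macaulay duration = 6,152.6400 / 823.0181 = 7.47570 half-year periods = 3.73785 years.
Modified duration = D_Mac / (1 + y) = 3.73785 / 1.04425 = 3.57946 years.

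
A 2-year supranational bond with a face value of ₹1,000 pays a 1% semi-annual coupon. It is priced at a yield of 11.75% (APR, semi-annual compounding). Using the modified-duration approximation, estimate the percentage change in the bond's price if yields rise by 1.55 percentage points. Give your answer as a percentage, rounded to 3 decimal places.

Periodic yield y = 0.05875. Modified duration first:
  t   CF        PV=CF/(1+0.05875)^t    t·PV
  1         5.00         4.7226         4.7226
  2         5.00         4.4605         8.9210
  3         5.00         4.2130        12.6389
  4     1,005.00       799.8202     3,199.2808
  Σ                    813.2162     3,225.5633
P = 813.2162; D_Mac = 3.96643 half-year periods = 1.98321 yrs; D_mod = 1.98321/(1+0.05875) = 1.87317 yrs.
ΔP/P ≈ -D_mod · Δy = -1.87317 × (+0.0155) = -0.029034 = -2.9034%.

-2.903%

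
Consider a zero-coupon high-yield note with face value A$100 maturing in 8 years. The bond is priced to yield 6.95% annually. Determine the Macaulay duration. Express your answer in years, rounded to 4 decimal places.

A zero-coupon bond has a single cash flow at maturity, so its Macaulay duration equals its maturity: 8 years.

8.0000 years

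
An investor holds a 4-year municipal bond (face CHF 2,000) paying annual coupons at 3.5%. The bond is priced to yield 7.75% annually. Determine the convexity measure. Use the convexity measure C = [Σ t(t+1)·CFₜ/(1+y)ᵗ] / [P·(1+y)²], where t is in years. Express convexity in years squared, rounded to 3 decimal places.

With y = 0.0775:
  t   CF        PV=CF/(1+0.0775)^t    t·PV        t(t+1)·PV
  1        70.00        64.9652        64.9652         129.9304
  2        70.00        60.2925       120.5851         361.7552
  3        70.00        55.9559       167.8678         671.4713
  4     2,070.00     1,535.6818     6,142.7271      30,713.6355
  Σ                  1,716.8954     6,496.1452      31,876.7923
P = 1,716.8954.
Convexity = Σ t(t+1)·PV / [P·(1+y)²] = 31,876.7923 / (1,716.8954 × 1.161006) = 15.99176.

15.992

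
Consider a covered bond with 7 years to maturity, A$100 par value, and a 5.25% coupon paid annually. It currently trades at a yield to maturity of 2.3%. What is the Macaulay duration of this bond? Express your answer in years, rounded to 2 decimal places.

6.13 years

Periodic yield y = 0.023. Discount each cash flow and weight by its year:
  t   CF        PV=CF/(1+0.023)^t    t·PV
  1         5.25         5.1320         5.1320
  2         5.25         5.0166        10.0332
  3         5.25         4.9038        14.7114
  4         5.25         4.7935        19.1742
  5         5.25         4.6858        23.4289
  6         5.25         4.5804        27.4825
  7       105.25        89.7620       628.3342
  Σ                    118.8741       728.2963
Price P = Σ PV = 118.8741.
Macaulay duration = Σ(t·PV) / P = 728.2963 / 118.8741 = 6.12662 years.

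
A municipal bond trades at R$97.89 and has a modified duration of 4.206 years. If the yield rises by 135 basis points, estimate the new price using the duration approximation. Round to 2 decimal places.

R$92.33

Duration approximation: ΔP/P ≈ -D_mod · Δy = -4.206 × (+0.0135) = -0.056781.
New price ≈ 97.89 × (1 - 0.056781) = 92.33170791.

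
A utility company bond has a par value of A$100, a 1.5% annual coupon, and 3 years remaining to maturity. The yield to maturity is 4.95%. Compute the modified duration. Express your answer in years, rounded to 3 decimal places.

Periodic yield y = 0.0495. First find Macaulay duration:
  t   CF        PV=CF/(1+0.0495)^t    t·PV
  1         1.50         1.4293         1.4293
  2         1.50         1.3618         2.7237
  3       101.50        87.8049       263.4147
  Σ                     90.5960       267.5676
P = 90.5960; Macaulay duration = 267.5676 / 90.5960 = 2.95342 years.
Modified duration = D_Mac / (1 + y) = 2.95342 / 1.0495 = 2.81412 years.

2.814 years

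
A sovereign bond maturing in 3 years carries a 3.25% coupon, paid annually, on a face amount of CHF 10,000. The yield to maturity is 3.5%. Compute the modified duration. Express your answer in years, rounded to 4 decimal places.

2.8079 years

Periodic yield y = 0.035. First find Macaulay duration:
  t   CF        PV=CF/(1+0.035)^t    t·PV
  1       325.00       314.0097       314.0097
  2       325.00       303.3910       606.7820
  3    10,325.00     9,312.5584    27,937.6753
  Σ                  9,929.9591    28,858.4669
P = 9,929.9591; Macaulay duration = 28,858.4669 / 9,929.9591 = 2.90620 years.
Modified duration = D_Mac / (1 + y) = 2.90620 / 1.035 = 2.80792 years.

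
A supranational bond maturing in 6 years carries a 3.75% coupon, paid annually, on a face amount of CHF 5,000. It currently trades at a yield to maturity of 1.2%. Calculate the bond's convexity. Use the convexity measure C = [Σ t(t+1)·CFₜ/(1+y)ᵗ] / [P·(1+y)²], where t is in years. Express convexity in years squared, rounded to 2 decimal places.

With y = 0.012:
  t   CF        PV=CF/(1+0.012)^t    t·PV        t(t+1)·PV
  1       187.50       185.2767       185.2767         370.5534
  2       187.50       183.0797       366.1594       1,098.4783
  3       187.50       180.9088       542.7265       2,170.9058
  4       187.50       178.7637       715.0546       3,575.2731
  5       187.50       176.6439       883.2196       5,299.3178
  6     5,187.50     4,829.1983    28,975.1895     202,826.3266
  Σ                  5,733.8711    31,667.6263     215,340.8549
P = 5,733.8711.
Convexity = Σ t(t+1)·PV / [P·(1+y)²] = 215,340.8549 / (5,733.8711 × 1.024144) = 36.67056.

36.67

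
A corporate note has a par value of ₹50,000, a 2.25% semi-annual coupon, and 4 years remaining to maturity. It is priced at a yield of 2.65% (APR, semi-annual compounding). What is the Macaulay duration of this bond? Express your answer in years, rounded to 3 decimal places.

Periodic yield y = 0.01325. Discount each cash flow and weight by its period:
  t   CF        PV=CF/(1+0.01325)^t    t·PV
  1       562.50       555.1443       555.1443
  2       562.50       547.8849     1,095.7697
  3       562.50       540.7203     1,622.1610
  4       562.50       533.6495     2,134.5979
  5       562.50       526.6711     2,633.3554
  6       562.50       519.7839     3,118.7036
  7       562.50       512.9869     3,590.9080
  8    50,562.50    45,508.8268   364,070.6143
  Σ                 49,245.6676   378,821.2542
Price P = Σ PV = 49,245.6676.
Macaulay duration = Σ(t·PV) / P = 378,821.2542 / 49,245.6676 = 7.69248 half-year periods.
In years: 7.69248 / 2 = 3.84624 years.

3.846 years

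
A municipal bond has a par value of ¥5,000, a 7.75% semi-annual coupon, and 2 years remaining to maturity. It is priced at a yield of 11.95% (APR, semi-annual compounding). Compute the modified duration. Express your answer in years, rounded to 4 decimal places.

1.7797 years

Periodic yield y = 0.05975. First find Macaulay duration:
  t   CF        PV=CF/(1+0.05975)^t    t·PV
  1       193.75       182.8261       182.8261
  2       193.75       172.5182       345.0364
  3       193.75       162.7914       488.3742
  4     5,193.75     4,117.8198    16,471.2793
  Σ                  4,635.9555    17,487.5160
P = 4,635.9555; Macaulay duration = 17,487.5160 / 4,635.9555 = 3.77215 half-year periods = 1.88607 years.
Modified duration = D_Mac / (1 + y) = 1.88607 / 1.05975 = 1.77974 years.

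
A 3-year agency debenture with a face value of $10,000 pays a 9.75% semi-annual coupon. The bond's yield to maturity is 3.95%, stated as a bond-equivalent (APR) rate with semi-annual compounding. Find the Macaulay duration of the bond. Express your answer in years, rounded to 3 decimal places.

Periodic yield y = 0.01975. Discount each cash flow and weight by its period:
  t   CF        PV=CF/(1+0.01975)^t    t·PV
  1       487.50       478.0583       478.0583
  2       487.50       468.7996       937.5991
  3       487.50       459.7201     1,379.1603
  4       487.50       450.8165     1,803.2658
  5       487.50       442.0853     2,210.4264
  6    10,487.50     9,326.3066    55,957.8398
  Σ                 11,625.7864    62,766.3497
Price P = Σ PV = 11,625.7864.
Macaulay duration = Σ(t·PV) / P = 62,766.3497 / 11,625.7864 = 5.39889 half-year periods.
In years: 5.39889 / 2 = 2.69945 years.

2.699 years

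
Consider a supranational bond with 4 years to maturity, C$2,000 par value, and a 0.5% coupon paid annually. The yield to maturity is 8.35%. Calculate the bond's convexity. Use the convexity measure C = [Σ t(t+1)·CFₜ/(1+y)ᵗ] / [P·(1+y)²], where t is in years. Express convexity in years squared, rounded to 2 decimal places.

With y = 0.0835:
  t   CF        PV=CF/(1+0.0835)^t    t·PV        t(t+1)·PV
  1        10.00         9.2293         9.2293          18.4587
  2        10.00         8.5181        17.0362          51.1085
  3        10.00         7.8616        23.5849          94.3397
  4     2,010.00     1,458.4126     5,833.6502      29,168.2511
  Σ                  1,484.0216     5,883.5007      29,332.1581
P = 1,484.0216.
Convexity = Σ t(t+1)·PV / [P·(1+y)²] = 29,332.1581 / (1,484.0216 × 1.173972) = 16.83627.

16.84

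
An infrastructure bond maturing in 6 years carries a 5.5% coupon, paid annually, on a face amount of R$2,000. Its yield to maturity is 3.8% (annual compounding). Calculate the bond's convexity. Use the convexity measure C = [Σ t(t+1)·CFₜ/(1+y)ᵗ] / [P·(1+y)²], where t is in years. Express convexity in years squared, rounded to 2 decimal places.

33.00

With y = 0.038:
  t   CF        PV=CF/(1+0.038)^t    t·PV        t(t+1)·PV
  1       110.00       105.9730       105.9730         211.9461
  2       110.00       102.0935       204.1869         612.5608
  3       110.00        98.3559       295.0678       1,180.2714
  4       110.00        94.7552       379.0210       1,895.1050
  5       110.00        91.2864       456.4318       2,738.5910
  6     2,110.00     1,686.9349    10,121.6097      70,851.2676
  Σ                  2,179.3990    11,562.2903      77,489.7418
P = 2,179.3990.
Convexity = Σ t(t+1)·PV / [P·(1+y)²] = 77,489.7418 / (2,179.3990 × 1.077444) = 32.99991.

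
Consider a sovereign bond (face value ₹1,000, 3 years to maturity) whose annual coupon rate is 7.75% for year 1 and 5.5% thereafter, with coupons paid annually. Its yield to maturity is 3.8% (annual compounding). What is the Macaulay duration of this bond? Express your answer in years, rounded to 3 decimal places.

Periodic yield y = 0.038. Discount each cash flow and weight by its year:
  t   CF        PV=CF/(1+0.038)^t    t·PV
  1        77.50        74.6628        74.6628
  2        55.00        51.0467       102.0935
  3     1,055.00       943.3229     2,829.9688
  Σ                  1,069.0325     3,006.7251
Price P = Σ PV = 1,069.0325.
Macaulay duration = Σ(t·PV) / P = 3,006.7251 / 1,069.0325 = 2.81257 years.

2.813 years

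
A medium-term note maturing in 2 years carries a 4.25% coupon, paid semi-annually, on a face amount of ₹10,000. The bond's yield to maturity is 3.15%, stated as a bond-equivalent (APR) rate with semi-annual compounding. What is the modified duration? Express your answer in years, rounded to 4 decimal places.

Periodic yield y = 0.01575. First find Macaulay duration:
  t   CF        PV=CF/(1+0.01575)^t    t·PV
  1       212.50       209.2050       209.2050
  2       212.50       205.9611       411.9223
  3       212.50       202.7675       608.3026
  4    10,212.50     9,593.6693    38,374.6773
  Σ                 10,211.6030    39,604.1073
P = 10,211.6030; Macaulay duration = 39,604.1073 / 10,211.6030 = 3.87834 half-year periods = 1.93917 years.
Modified duration = D_Mac / (1 + y) = 1.93917 / 1.01575 = 1.90910 years.

1.9091 years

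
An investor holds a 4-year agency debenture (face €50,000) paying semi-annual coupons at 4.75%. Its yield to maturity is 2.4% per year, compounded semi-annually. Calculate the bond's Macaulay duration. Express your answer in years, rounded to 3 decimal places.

3.705 years

Periodic yield y = 0.012. Discount each cash flow and weight by its period:
  t   CF        PV=CF/(1+0.012)^t    t·PV
  1     1,187.50     1,173.4190     1,173.4190
  2     1,187.50     1,159.5049     2,319.0098
  3     1,187.50     1,145.7558     3,437.2675
  4     1,187.50     1,132.1698     4,528.6792
  5     1,187.50     1,118.7449     5,593.7243
  6     1,187.50     1,105.4791     6,632.8747
  7     1,187.50     1,092.3707     7,646.5947
  8    51,187.50    46,528.5822   372,228.6576
  Σ                 54,456.0264   403,560.2269
Price P = Σ PV = 54,456.0264.
Macaulay duration = Σ(t·PV) / P = 403,560.2269 / 54,456.0264 = 7.41075 half-year periods.
In years: 7.41075 / 2 = 3.70538 years.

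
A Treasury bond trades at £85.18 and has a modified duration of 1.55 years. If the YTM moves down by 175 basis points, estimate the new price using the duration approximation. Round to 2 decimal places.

£87.49

Duration approximation: ΔP/P ≈ -D_mod · Δy = -1.55 × (-0.0175) = +0.027125.
New price ≈ 85.18 × (1 + 0.027125) = 87.4905075.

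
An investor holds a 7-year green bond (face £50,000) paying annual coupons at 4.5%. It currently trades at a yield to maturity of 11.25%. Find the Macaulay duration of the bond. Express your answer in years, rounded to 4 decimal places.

5.9482 years

Periodic yield y = 0.1125. Discount each cash flow and weight by its year:
  t   CF        PV=CF/(1+0.1125)^t    t·PV
  1     2,250.00     2,022.4719     2,022.4719
  2     2,250.00     1,817.9523     3,635.9046
  3     2,250.00     1,634.1144     4,902.3432
  4     2,250.00     1,468.8669     5,875.4675
  5     2,250.00     1,320.3298     6,601.6489
  6     2,250.00     1,186.8133     7,120.8797
  7    52,250.00    24,773.4309   173,414.0165
  Σ                 34,223.9795   203,572.7324
Price P = Σ PV = 34,223.9795.
Macaulay duration = Σ(t·PV) / P = 203,572.7324 / 34,223.9795 = 5.94825 years.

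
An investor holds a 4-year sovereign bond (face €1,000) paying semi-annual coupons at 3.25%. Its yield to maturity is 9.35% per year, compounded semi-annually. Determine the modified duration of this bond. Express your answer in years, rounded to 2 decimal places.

Periodic yield y = 0.04675. First find Macaulay duration:
  t   CF        PV=CF/(1+0.04675)^t    t·PV
  1        16.25        15.5242        15.5242
  2        16.25        14.8309        29.6618
  3        16.25        14.1685        42.5056
  4        16.25        13.5357        54.1429
  5        16.25        12.9312        64.6560
  6        16.25        12.3537        74.1219
  7        16.25        11.8019        82.6134
  8     1,016.25       705.1099     5,640.8791
  Σ                    800.2560     6,004.1049
P = 800.2560; Macaulay duration = 6,004.1049 / 800.2560 = 7.50273 half-year periods = 3.75136 years.
Modified duration = D_Mac / (1 + y) = 3.75136 / 1.04675 = 3.58382 years.

3.58 years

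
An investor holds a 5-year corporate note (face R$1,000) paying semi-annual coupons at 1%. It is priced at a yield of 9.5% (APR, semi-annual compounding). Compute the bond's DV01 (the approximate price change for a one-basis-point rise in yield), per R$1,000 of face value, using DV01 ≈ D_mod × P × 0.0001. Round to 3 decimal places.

Periodic yield y = 0.0475.
  t   CF        PV=CF/(1+0.0475)^t    t·PV
  1         5.00         4.7733         4.7733
  2         5.00         4.5568         9.1136
  3         5.00         4.3502        13.0506
  4         5.00         4.1529        16.6117
  5         5.00         3.9646        19.8230
  6         5.00         3.7848        22.7090
  7         5.00         3.6132        25.2924
  8         5.00         3.4494        27.5948
  9         5.00         3.2929        29.6365
  10    1,005.00       631.8671     6,318.6710
  Σ                    667.8052     6,487.2758
P = 667.8052; D_Mac = 9.71432 half-year periods = 4.85716 yrs; D_mod = 4.63691 yrs.
DV01 ≈ 4.63691 × 667.8052 × 0.0001 = 0.309655.

R$0.310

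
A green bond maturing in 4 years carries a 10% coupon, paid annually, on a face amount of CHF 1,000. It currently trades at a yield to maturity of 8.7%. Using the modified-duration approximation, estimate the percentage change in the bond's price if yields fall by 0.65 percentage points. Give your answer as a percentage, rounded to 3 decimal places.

Periodic yield y = 0.087. Modified duration first:
  t   CF        PV=CF/(1+0.087)^t    t·PV
  1       100.00        91.9963        91.9963
  2       100.00        84.6332       169.2665
  3       100.00        77.8595       233.5784
  4     1,100.00       787.9062     3,151.6247
  Σ                  1,042.3952     3,646.4659
P = 1,042.3952; D_Mac = 3.49816 yrs; D_mod = 3.49816/(1+0.087) = 3.21818 yrs.
ΔP/P ≈ -D_mod · Δy = -3.21818 × (-0.0065) = +0.020918 = +2.0918%.

+2.092%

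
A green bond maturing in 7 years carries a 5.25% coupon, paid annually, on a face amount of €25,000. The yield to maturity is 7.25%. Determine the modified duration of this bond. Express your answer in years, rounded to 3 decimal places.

5.567 years

Periodic yield y = 0.0725. First find Macaulay duration:
  t   CF        PV=CF/(1+0.0725)^t    t·PV
  1     1,312.50     1,223.7762     1,223.7762
  2     1,312.50     1,141.0501     2,282.1002
  3     1,312.50     1,063.9162     3,191.7485
  4     1,312.50       991.9964     3,967.9857
  5     1,312.50       924.9384     4,624.6920
  6     1,312.50       862.4134     5,174.4805
  7    26,312.50    16,120.5928   112,844.1494
  Σ                 22,328.6835   133,308.9325
P = 22,328.6835; Macaulay duration = 133,308.9325 / 22,328.6835 = 5.97030 years.
Modified duration = D_Mac / (1 + y) = 5.97030 / 1.0725 = 5.56671 years.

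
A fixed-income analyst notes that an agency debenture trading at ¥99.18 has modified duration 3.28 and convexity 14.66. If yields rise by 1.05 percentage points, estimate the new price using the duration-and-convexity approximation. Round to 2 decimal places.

¥95.84

Duration effect: -D_mod·Δy = -3.28 × (+0.0105) = -0.034440
Convexity effect: ½·C·(Δy)² = 0.5 × 14.66 × (0.0105)² = +0.0008081325
ΔP/P ≈ -0.034440 + 0.0008081325 = -0.0336318675
New price ≈ 99.18 × (1 - 0.0336318675) = 95.84439138135.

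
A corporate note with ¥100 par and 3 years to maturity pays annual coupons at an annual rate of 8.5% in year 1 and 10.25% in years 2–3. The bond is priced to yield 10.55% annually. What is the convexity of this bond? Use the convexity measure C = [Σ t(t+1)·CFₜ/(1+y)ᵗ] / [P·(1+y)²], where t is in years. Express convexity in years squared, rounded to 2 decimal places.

8.75

With y = 0.1055:
  t   CF        PV=CF/(1+0.1055)^t    t·PV        t(t+1)·PV
  1         8.50         7.6888         7.6888          15.3777
  2        10.25         8.3870        16.7740          50.3220
  3       110.25        81.6023       244.8069         979.2275
  Σ                     97.6781       269.2697       1,044.9271
P = 97.6781.
Convexity = Σ t(t+1)·PV / [P·(1+y)²] = 1,044.9271 / (97.6781 × 1.222130) = 8.75329.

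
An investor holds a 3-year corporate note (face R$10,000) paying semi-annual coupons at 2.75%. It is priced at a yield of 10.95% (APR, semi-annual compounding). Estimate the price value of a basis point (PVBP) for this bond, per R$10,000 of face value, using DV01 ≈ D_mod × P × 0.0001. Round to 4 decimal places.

Periodic yield y = 0.05475.
  t   CF        PV=CF/(1+0.05475)^t    t·PV
  1       137.50       130.3626       130.3626
  2       137.50       123.5958       247.1916
  3       137.50       117.1802       351.5405
  4       137.50       111.0976       444.3903
  5       137.50       105.3307       526.6536
  6    10,137.50     7,362.6416    44,175.8499
  Σ                  7,950.2085    45,875.9884
P = 7,950.2085; D_Mac = 5.77041 half-year periods = 2.88521 yrs; D_mod = 2.73544 yrs.
DV01 ≈ 2.73544 × 7,950.2085 × 0.0001 = 2.174733.

R$2.1747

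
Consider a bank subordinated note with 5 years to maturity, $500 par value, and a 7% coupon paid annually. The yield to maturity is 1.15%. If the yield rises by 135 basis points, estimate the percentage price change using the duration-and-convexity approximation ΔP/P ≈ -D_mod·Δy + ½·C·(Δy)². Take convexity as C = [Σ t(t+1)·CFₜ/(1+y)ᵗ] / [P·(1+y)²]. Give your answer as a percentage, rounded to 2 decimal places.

-5.73%

With y = 0.0115:
  t   CF        PV=CF/(1+0.0115)^t    t·PV        t(t+1)·PV
  1        35.00        34.6021        34.6021          69.2042
  2        35.00        34.2087        68.4174         205.2521
  3        35.00        33.8197       101.4592         405.8370
  4        35.00        33.4352       133.7410         668.7049
  5       535.00       505.2710     2,526.3548      15,158.1291
  Σ                    641.3367     2,864.5745      16,507.1272
P = 641.3367; D_Mac = 4.46657 yrs; D_mod = 4.41579 yrs; C = 25.15670.
Duration effect: -4.41579 × (+0.0135) = -0.059613
Convexity effect: 0.5 × 25.15670 × (0.0135)² = +0.0022924
ΔP/P ≈ -0.059613 + 0.0022924 = -0.057321 = -5.7321%.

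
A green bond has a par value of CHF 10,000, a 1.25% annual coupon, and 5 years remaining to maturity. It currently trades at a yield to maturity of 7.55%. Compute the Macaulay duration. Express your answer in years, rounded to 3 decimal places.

Periodic yield y = 0.0755. Discount each cash flow and weight by its year:
  t   CF        PV=CF/(1+0.0755)^t    t·PV
  1       125.00       116.2250       116.2250
  2       125.00       108.0660       216.1321
  3       125.00       100.4798       301.4394
  4       125.00        93.4261       373.7045
  5    10,125.00     7,036.2775    35,181.3874
  Σ                  7,454.4745    36,188.8884
Price P = Σ PV = 7,454.4745.
Macaulay duration = Σ(t·PV) / P = 36,188.8884 / 7,454.4745 = 4.85465 years.

4.855 years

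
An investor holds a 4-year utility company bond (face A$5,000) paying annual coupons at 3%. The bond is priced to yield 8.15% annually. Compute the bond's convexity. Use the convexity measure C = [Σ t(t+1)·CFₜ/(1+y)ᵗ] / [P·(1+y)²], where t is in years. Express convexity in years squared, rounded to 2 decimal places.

16.02

With y = 0.0815:
  t   CF        PV=CF/(1+0.0815)^t    t·PV        t(t+1)·PV
  1       150.00       138.6963       138.6963         277.3925
  2       150.00       128.2443       256.4887         769.4660
  3       150.00       118.5801       355.7402       1,422.9608
  4     5,150.00     3,764.4465    15,057.7862      75,288.9308
  Σ                  4,149.9672    15,808.7113      77,758.7501
P = 4,149.9672.
Convexity = Σ t(t+1)·PV / [P·(1+y)²] = 77,758.7501 / (4,149.9672 × 1.169642) = 16.01960.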